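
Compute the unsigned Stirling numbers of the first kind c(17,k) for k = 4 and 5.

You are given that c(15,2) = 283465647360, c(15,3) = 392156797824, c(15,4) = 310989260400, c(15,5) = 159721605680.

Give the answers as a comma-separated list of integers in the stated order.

87077748875904, 48366009233424

[16] T[16,3]:15*392156797824+283465647360=6165817614720 · T[16,4]:15*310989260400+392156797824=5056995703824 · T[16,5]:15*159721605680+310989260400=2706813345600
[17] T[17,4]:16*5056995703824+6165817614720=87077748875904 · T[17,5]:16*2706813345600+5056995703824=48366009233424
Read c(17,4) = 87077748875904, c(17,5) = 48366009233424.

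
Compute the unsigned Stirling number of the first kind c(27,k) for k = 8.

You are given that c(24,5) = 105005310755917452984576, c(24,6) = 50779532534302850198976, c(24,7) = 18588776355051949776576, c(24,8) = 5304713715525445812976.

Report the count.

@25  (25,6):50779532534302850198976·24+105005310755917452984576→1323714091579185857760000, (25,7):18588776355051949776576·24+50779532534302850198976→496910165055549644836800, (25,8):5304713715525445812976·24+18588776355051949776576→145901905527662649288000
@26  (26,7):496910165055549644836800·25+1323714091579185857760000→13746468217967926978680000, (26,8):145901905527662649288000·25+496910165055549644836800→4144457803247115877036800
@27  (27,8):4144457803247115877036800·26+13746468217967926978680000→121502371102392939781636800
Read c(27,8) = 121502371102392939781636800.

121502371102392939781636800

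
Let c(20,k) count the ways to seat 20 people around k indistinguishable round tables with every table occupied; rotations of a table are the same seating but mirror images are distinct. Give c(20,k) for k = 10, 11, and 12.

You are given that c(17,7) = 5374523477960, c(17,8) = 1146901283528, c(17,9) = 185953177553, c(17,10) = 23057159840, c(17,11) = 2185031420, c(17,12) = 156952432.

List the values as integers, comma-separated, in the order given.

381922055502195, 46280647751910, 4465226757381

r18: T_18,8=17×1146901283528+5374523477960=24871845297936; T_18,9=17×185953177553+1146901283528=4308105301929; T_18,10=17×23057159840+185953177553=577924894833; T_18,11=17×2185031420+23057159840=60202693980; T_18,12=17×156952432+2185031420=4853222764
r19: T_19,9=18×4308105301929+24871845297936=102417740732658; T_19,10=18×577924894833+4308105301929=14710753408923; T_19,11=18×60202693980+577924894833=1661573386473; T_19,12=18×4853222764+60202693980=147560703732
r20: T_20,10=19×14710753408923+102417740732658=381922055502195; T_20,11=19×1661573386473+14710753408923=46280647751910; T_20,12=19×147560703732+1661573386473=4465226757381
Read c(20,10) = 381922055502195, c(20,11) = 46280647751910, c(20,12) = 4465226757381.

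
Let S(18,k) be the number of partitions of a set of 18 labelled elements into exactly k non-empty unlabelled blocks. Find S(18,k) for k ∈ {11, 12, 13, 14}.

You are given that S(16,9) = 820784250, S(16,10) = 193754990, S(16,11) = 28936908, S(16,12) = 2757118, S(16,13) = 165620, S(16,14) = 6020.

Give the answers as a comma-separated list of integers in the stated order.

r17: T_17,10=10×193754990+820784250=2758334150; T_17,11=11×28936908+193754990=512060978; T_17,12=12×2757118+28936908=62022324; T_17,13=13×165620+2757118=4910178; T_17,14=14×6020+165620=249900
r18: T_18,11=11×512060978+2758334150=8391004908; T_18,12=12×62022324+512060978=1256328866; T_18,13=13×4910178+62022324=125854638; T_18,14=14×249900+4910178=8408778
Read S(18,11) = 8391004908, S(18,12) = 1256328866, S(18,13) = 125854638, S(18,14) = 8408778.

8391004908, 1256328866, 125854638, 8408778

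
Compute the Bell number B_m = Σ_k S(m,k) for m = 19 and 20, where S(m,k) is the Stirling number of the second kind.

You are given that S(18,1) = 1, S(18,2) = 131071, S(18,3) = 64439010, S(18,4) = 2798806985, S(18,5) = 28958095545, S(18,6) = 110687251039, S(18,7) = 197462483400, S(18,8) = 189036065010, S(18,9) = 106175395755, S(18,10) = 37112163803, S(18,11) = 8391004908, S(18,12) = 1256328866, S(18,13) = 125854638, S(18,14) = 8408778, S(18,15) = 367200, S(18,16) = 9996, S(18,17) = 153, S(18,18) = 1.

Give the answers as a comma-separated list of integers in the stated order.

5832742205057, 51724158235372

@19  (19,1):1·1+0→1, (19,2):131071·2+1→262143, (19,3):64439010·3+131071→193448101, (19,4):2798806985·4+64439010→11259666950, (19,5):28958095545·5+2798806985→147589284710, (19,6):110687251039·6+28958095545→693081601779, (19,7):197462483400·7+110687251039→1492924634839, (19,8):189036065010·8+197462483400→1709751003480, (19,9):106175395755·9+189036065010→1144614626805, (19,10):37112163803·10+106175395755→477297033785, (19,11):8391004908·11+37112163803→129413217791, (19,12):1256328866·12+8391004908→23466951300, (19,13):125854638·13+1256328866→2892439160, (19,14):8408778·14+125854638→243577530, (19,15):367200·15+8408778→13916778, (19,16):9996·16+367200→527136, (19,17):153·17+9996→12597, (19,18):1·18+153→171, (19,19):0·19+1→1
@20  (20,1):1·1+0→1, (20,2):262143·2+1→524287, (20,3):193448101·3+262143→580606446, (20,4):11259666950·4+193448101→45232115901, (20,5):147589284710·5+11259666950→749206090500, (20,6):693081601779·6+147589284710→4306078895384, (20,7):1492924634839·7+693081601779→11143554045652, (20,8):1709751003480·8+1492924634839→15170932662679, (20,9):1144614626805·9+1709751003480→12011282644725, (20,10):477297033785·10+1144614626805→5917584964655, (20,11):129413217791·11+477297033785→1900842429486, (20,12):23466951300·12+129413217791→411016633391, (20,13):2892439160·13+23466951300→61068660380, (20,14):243577530·14+2892439160→6302524580, (20,15):13916778·15+243577530→452329200, (20,16):527136·16+13916778→22350954, (20,17):12597·17+527136→741285, (20,18):171·18+12597→15675, (20,19):1·19+171→190, (20,20):0·20+1→1
B_19 = ΣS(19,k) = 1+262143+193448101+11259666950+147589284710+693081601779+1492924634839+1709751003480+1144614626805+477297033785+129413217791+23466951300+2892439160+243577530+13916778+527136+12597+171+1 = 5832742205057
B_20 = ΣS(20,k) = 1+524287+580606446+45232115901+749206090500+4306078895384+11143554045652+15170932662679+12011282644725+5917584964655+1900842429486+411016633391+61068660380+6302524580+452329200+22350954+741285+15675+190+1 = 51724158235372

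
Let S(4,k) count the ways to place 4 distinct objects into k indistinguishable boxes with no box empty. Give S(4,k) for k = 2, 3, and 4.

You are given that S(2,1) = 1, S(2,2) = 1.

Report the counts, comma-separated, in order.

7, 6, 1

row 3: T[3][1]=1·1+0=1  T[3][2]=2·1+1=3  T[3][3]=3·0+1=1
row 4: T[4][2]=2·3+1=7  T[4][3]=3·1+3=6  T[4][4]=4·0+1=1
Read S(4,2) = 7, S(4,3) = 6, S(4,4) = 1.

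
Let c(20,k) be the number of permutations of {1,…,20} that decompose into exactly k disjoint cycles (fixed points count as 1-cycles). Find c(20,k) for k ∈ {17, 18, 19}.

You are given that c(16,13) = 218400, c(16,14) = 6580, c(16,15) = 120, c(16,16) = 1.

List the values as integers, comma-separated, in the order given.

920550, 16815, 190

row 17: T[17][14]=16·6580+218400=323680  T[17][15]=16·120+6580=8500  T[17][16]=16·1+120=136  T[17][17]=16·0+1=1
row 18: T[18][15]=17·8500+323680=468180  T[18][16]=17·136+8500=10812  T[18][17]=17·1+136=153  T[18][18]=17·0+1=1
row 19: T[19][16]=18·10812+468180=662796  T[19][17]=18·153+10812=13566  T[19][18]=18·1+153=171  T[19][19]=18·0+1=1
row 20: T[20][17]=19·13566+662796=920550  T[20][18]=19·171+13566=16815  T[20][19]=19·1+171=190
Read c(20,17) = 920550, c(20,18) = 16815, c(20,19) = 190.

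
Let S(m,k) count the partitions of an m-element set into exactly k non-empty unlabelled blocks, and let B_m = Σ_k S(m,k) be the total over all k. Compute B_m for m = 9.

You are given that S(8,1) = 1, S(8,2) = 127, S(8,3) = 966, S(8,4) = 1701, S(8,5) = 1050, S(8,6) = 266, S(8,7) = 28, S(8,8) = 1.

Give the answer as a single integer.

@9  (9,1):1·1+0→1, (9,2):127·2+1→255, (9,3):966·3+127→3025, (9,4):1701·4+966→7770, (9,5):1050·5+1701→6951, (9,6):266·6+1050→2646, (9,7):28·7+266→462, (9,8):1·8+28→36, (9,9):0·9+1→1
B_9 = ΣS(9,k) = 1+255+3025+7770+6951+2646+462+36+1 = 21147

21147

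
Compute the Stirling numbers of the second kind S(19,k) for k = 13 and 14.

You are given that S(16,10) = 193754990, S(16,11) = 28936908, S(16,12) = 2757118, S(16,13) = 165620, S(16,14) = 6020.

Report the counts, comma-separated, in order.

2892439160, 243577530

@17  (17,11):28936908·11+193754990→512060978, (17,12):2757118·12+28936908→62022324, (17,13):165620·13+2757118→4910178, (17,14):6020·14+165620→249900
@18  (18,12):62022324·12+512060978→1256328866, (18,13):4910178·13+62022324→125854638, (18,14):249900·14+4910178→8408778
@19  (19,13):125854638·13+1256328866→2892439160, (19,14):8408778·14+125854638→243577530
Read S(19,13) = 2892439160, S(19,14) = 243577530.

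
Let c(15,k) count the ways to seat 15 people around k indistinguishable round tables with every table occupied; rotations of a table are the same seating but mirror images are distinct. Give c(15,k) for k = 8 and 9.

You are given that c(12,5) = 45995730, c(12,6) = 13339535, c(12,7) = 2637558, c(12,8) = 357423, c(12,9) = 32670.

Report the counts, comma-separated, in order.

2681453775, 368411615

r13: T_13,6=12×13339535+45995730=206070150; T_13,7=12×2637558+13339535=44990231; T_13,8=12×357423+2637558=6926634; T_13,9=12×32670+357423=749463
r14: T_14,7=13×44990231+206070150=790943153; T_14,8=13×6926634+44990231=135036473; T_14,9=13×749463+6926634=16669653
r15: T_15,8=14×135036473+790943153=2681453775; T_15,9=14×16669653+135036473=368411615
Read c(15,8) = 2681453775, c(15,9) = 368411615.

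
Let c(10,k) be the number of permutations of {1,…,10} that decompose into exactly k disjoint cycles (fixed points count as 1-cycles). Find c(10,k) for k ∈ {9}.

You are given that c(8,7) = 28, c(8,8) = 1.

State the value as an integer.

45

[9] T[9,8]:8*1+28=36 · T[9,9]:8*0+1=1
[10] T[10,9]:9*1+36=45
Read c(10,9) = 45.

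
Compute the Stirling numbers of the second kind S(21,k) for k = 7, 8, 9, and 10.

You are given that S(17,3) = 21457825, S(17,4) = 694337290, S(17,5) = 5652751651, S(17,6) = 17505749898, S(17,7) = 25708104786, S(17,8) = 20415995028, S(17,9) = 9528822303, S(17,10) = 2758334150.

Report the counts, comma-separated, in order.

82310957214948, 132511015347084, 123272476465204, 71187132291275

i=18: T(18,4)=21457825+4·694337290=2798806985 | T(18,5)=694337290+5·5652751651=28958095545 | T(18,6)=5652751651+6·17505749898=110687251039 | T(18,7)=17505749898+7·25708104786=197462483400 | T(18,8)=25708104786+8·20415995028=189036065010 | T(18,9)=20415995028+9·9528822303=106175395755 | T(18,10)=9528822303+10·2758334150=37112163803
i=19: T(19,5)=2798806985+5·28958095545=147589284710 | T(19,6)=28958095545+6·110687251039=693081601779 | T(19,7)=110687251039+7·197462483400=1492924634839 | T(19,8)=197462483400+8·189036065010=1709751003480 | T(19,9)=189036065010+9·106175395755=1144614626805 | T(19,10)=106175395755+10·37112163803=477297033785
i=20: T(20,6)=147589284710+6·693081601779=4306078895384 | T(20,7)=693081601779+7·1492924634839=11143554045652 | T(20,8)=1492924634839+8·1709751003480=15170932662679 | T(20,9)=1709751003480+9·1144614626805=12011282644725 | T(20,10)=1144614626805+10·477297033785=5917584964655
i=21: T(21,7)=4306078895384+7·11143554045652=82310957214948 | T(21,8)=11143554045652+8·15170932662679=132511015347084 | T(21,9)=15170932662679+9·12011282644725=123272476465204 | T(21,10)=12011282644725+10·5917584964655=71187132291275
Read S(21,7) = 82310957214948, S(21,8) = 132511015347084, S(21,9) = 123272476465204, S(21,10) = 71187132291275.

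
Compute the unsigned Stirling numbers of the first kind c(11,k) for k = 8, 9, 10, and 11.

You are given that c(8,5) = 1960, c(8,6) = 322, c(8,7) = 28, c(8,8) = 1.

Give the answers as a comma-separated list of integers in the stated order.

18150, 1320, 55, 1

i=9: T(9,6)=1960+8·322=4536 | T(9,7)=322+8·28=546 | T(9,8)=28+8·1=36 | T(9,9)=1+8·0=1
i=10: T(10,7)=4536+9·546=9450 | T(10,8)=546+9·36=870 | T(10,9)=36+9·1=45 | T(10,10)=1+9·0=1
i=11: T(11,8)=9450+10·870=18150 | T(11,9)=870+10·45=1320 | T(11,10)=45+10·1=55 | T(11,11)=1+10·0=1
Read c(11,8) = 18150, c(11,9) = 1320, c(11,10) = 55, c(11,11) = 1.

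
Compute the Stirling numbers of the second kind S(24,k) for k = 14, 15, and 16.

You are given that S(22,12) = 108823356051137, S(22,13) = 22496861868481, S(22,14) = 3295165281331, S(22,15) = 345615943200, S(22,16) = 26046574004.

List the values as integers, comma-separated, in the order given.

1362091021641000, 195820242247080, 20677182465555

[23] T[23,13]:13*22496861868481+108823356051137=401282560341390 · T[23,14]:14*3295165281331+22496861868481=68629175807115 · T[23,15]:15*345615943200+3295165281331=8479404429331 · T[23,16]:16*26046574004+345615943200=762361127264
[24] T[24,14]:14*68629175807115+401282560341390=1362091021641000 · T[24,15]:15*8479404429331+68629175807115=195820242247080 · T[24,16]:16*762361127264+8479404429331=20677182465555
Read S(24,14) = 1362091021641000, S(24,15) = 195820242247080, S(24,16) = 20677182465555.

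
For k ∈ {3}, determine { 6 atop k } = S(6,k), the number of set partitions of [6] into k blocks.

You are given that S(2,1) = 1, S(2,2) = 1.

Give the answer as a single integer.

90

@3  (3,1):1·1+0→1, (3,2):1·2+1→3, (3,3):0·3+1→1
@4  (4,1):1·1+0→1, (4,2):3·2+1→7, (4,3):1·3+3→6
@5  (5,2):7·2+1→15, (5,3):6·3+7→25
@6  (6,3):25·3+15→90
Read S(6,3) = 90.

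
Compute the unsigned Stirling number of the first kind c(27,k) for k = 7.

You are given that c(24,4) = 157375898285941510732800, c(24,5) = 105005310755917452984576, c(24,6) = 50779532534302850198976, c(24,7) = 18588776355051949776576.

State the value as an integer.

row 25: T[25][5]=24·105005310755917452984576+157375898285941510732800=2677503356427960382362624  T[25][6]=24·50779532534302850198976+105005310755917452984576=1323714091579185857760000  T[25][7]=24·18588776355051949776576+50779532534302850198976=496910165055549644836800
row 26: T[26][6]=25·1323714091579185857760000+2677503356427960382362624=35770355645907606826362624  T[26][7]=25·496910165055549644836800+1323714091579185857760000=13746468217967926978680000
row 27: T[27][7]=26·13746468217967926978680000+35770355645907606826362624=393178529313073708272042624
Read c(27,7) = 393178529313073708272042624.

393178529313073708272042624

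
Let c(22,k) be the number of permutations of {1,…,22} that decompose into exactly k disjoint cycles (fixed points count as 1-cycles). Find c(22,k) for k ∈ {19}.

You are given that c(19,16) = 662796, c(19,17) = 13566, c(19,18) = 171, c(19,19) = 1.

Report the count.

@20  (20,17):13566·19+662796→920550, (20,18):171·19+13566→16815, (20,19):1·19+171→190
@21  (21,18):16815·20+920550→1256850, (21,19):190·20+16815→20615
@22  (22,19):20615·21+1256850→1689765
Read c(22,19) = 1689765.

1689765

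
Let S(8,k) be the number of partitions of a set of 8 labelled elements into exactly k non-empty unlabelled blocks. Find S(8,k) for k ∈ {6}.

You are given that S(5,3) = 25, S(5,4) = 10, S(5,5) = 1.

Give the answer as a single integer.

r6: T_6,4=4×10+25=65; T_6,5=5×1+10=15; T_6,6=6×0+1=1
r7: T_7,5=5×15+65=140; T_7,6=6×1+15=21
r8: T_8,6=6×21+140=266
Read S(8,6) = 266.

266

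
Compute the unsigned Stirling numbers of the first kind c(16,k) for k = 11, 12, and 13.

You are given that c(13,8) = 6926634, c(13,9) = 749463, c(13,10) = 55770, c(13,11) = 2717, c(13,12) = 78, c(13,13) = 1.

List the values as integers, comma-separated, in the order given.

78558480, 4899622, 218400

row 14: T[14][9]=13·749463+6926634=16669653  T[14][10]=13·55770+749463=1474473  T[14][11]=13·2717+55770=91091  T[14][12]=13·78+2717=3731  T[14][13]=13·1+78=91
row 15: T[15][10]=14·1474473+16669653=37312275  T[15][11]=14·91091+1474473=2749747  T[15][12]=14·3731+91091=143325  T[15][13]=14·91+3731=5005
row 16: T[16][11]=15·2749747+37312275=78558480  T[16][12]=15·143325+2749747=4899622  T[16][13]=15·5005+143325=218400
Read c(16,11) = 78558480, c(16,12) = 4899622, c(16,13) = 218400.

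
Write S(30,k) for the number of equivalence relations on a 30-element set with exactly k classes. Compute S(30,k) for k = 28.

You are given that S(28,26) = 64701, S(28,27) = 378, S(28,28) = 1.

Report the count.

86275

[29] T[29,27]:27*378+64701=74907 · T[29,28]:28*1+378=406
[30] T[30,28]:28*406+74907=86275
Read S(30,28) = 86275.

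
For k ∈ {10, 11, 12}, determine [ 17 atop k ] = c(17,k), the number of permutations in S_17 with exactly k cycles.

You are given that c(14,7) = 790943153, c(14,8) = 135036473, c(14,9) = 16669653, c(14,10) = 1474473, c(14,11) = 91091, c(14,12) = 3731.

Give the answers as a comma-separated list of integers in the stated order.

23057159840, 2185031420, 156952432

r15: T_15,8=14×135036473+790943153=2681453775; T_15,9=14×16669653+135036473=368411615; T_15,10=14×1474473+16669653=37312275; T_15,11=14×91091+1474473=2749747; T_15,12=14×3731+91091=143325
r16: T_16,9=15×368411615+2681453775=8207628000; T_16,10=15×37312275+368411615=928095740; T_16,11=15×2749747+37312275=78558480; T_16,12=15×143325+2749747=4899622
r17: T_17,10=16×928095740+8207628000=23057159840; T_17,11=16×78558480+928095740=2185031420; T_17,12=16×4899622+78558480=156952432
Read c(17,10) = 23057159840, c(17,11) = 2185031420, c(17,12) = 156952432.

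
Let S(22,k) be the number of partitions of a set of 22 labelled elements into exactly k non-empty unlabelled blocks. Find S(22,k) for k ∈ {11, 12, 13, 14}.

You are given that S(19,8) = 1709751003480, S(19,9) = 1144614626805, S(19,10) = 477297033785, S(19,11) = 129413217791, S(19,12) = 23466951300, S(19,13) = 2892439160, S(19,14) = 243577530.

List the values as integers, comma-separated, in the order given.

366282500870286, 108823356051137, 22496861868481, 3295165281331

[20] T[20,9]:9*1144614626805+1709751003480=12011282644725 · T[20,10]:10*477297033785+1144614626805=5917584964655 · T[20,11]:11*129413217791+477297033785=1900842429486 · T[20,12]:12*23466951300+129413217791=411016633391 · T[20,13]:13*2892439160+23466951300=61068660380 · T[20,14]:14*243577530+2892439160=6302524580
[21] T[21,10]:10*5917584964655+12011282644725=71187132291275 · T[21,11]:11*1900842429486+5917584964655=26826851689001 · T[21,12]:12*411016633391+1900842429486=6833042030178 · T[21,13]:13*61068660380+411016633391=1204909218331 · T[21,14]:14*6302524580+61068660380=149304004500
[22] T[22,11]:11*26826851689001+71187132291275=366282500870286 · T[22,12]:12*6833042030178+26826851689001=108823356051137 · T[22,13]:13*1204909218331+6833042030178=22496861868481 · T[22,14]:14*149304004500+1204909218331=3295165281331
Read S(22,11) = 366282500870286, S(22,12) = 108823356051137, S(22,13) = 22496861868481, S(22,14) = 3295165281331.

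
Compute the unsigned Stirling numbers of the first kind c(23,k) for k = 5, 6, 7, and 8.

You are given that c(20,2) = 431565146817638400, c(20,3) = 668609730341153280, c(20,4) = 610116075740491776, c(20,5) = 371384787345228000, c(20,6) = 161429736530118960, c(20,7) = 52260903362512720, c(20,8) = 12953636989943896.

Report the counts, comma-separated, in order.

4280722865357147142912, 2021687376910682741568, 720308216440924653696, 199321978221066137360

[21] T[21,3]:20*668609730341153280+431565146817638400=13803759753640704000 · T[21,4]:20*610116075740491776+668609730341153280=12870931245150988800 · T[21,5]:20*371384787345228000+610116075740491776=8037811822645051776 · T[21,6]:20*161429736530118960+371384787345228000=3599979517947607200 · T[21,7]:20*52260903362512720+161429736530118960=1206647803780373360 · T[21,8]:20*12953636989943896+52260903362512720=311333643161390640
[22] T[22,4]:21*12870931245150988800+13803759753640704000=284093315901811468800 · T[22,5]:21*8037811822645051776+12870931245150988800=181664979520697076096 · T[22,6]:21*3599979517947607200+8037811822645051776=83637381699544802976 · T[22,7]:21*1206647803780373360+3599979517947607200=28939583397335447760 · T[22,8]:21*311333643161390640+1206647803780373360=7744654310169576800
[23] T[23,5]:22*181664979520697076096+284093315901811468800=4280722865357147142912 · T[23,6]:22*83637381699544802976+181664979520697076096=2021687376910682741568 · T[23,7]:22*28939583397335447760+83637381699544802976=720308216440924653696 · T[23,8]:22*7744654310169576800+28939583397335447760=199321978221066137360
Read c(23,5) = 4280722865357147142912, c(23,6) = 2021687376910682741568, c(23,7) = 720308216440924653696, c(23,8) = 199321978221066137360.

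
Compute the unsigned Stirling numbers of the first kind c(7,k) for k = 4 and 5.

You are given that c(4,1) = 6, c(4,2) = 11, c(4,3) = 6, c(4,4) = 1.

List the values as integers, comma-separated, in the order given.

735, 175

[5] T[5,2]:4*11+6=50 · T[5,3]:4*6+11=35 · T[5,4]:4*1+6=10 · T[5,5]:4*0+1=1
[6] T[6,3]:5*35+50=225 · T[6,4]:5*10+35=85 · T[6,5]:5*1+10=15
[7] T[7,4]:6*85+225=735 · T[7,5]:6*15+85=175
Read c(7,4) = 735, c(7,5) = 175.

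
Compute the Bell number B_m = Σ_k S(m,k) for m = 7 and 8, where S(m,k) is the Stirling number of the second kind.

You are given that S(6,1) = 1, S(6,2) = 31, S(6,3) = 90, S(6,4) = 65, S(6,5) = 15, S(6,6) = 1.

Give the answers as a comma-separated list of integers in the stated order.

@7  (7,1):1·1+0→1, (7,2):31·2+1→63, (7,3):90·3+31→301, (7,4):65·4+90→350, (7,5):15·5+65→140, (7,6):1·6+15→21, (7,7):0·7+1→1
@8  (8,1):1·1+0→1, (8,2):63·2+1→127, (8,3):301·3+63→966, (8,4):350·4+301→1701, (8,5):140·5+350→1050, (8,6):21·6+140→266, (8,7):1·7+21→28, (8,8):0·8+1→1
B_7 = ΣS(7,k) = 1+63+301+350+140+21+1 = 877
B_8 = ΣS(8,k) = 1+127+966+1701+1050+266+28+1 = 4140

877, 4140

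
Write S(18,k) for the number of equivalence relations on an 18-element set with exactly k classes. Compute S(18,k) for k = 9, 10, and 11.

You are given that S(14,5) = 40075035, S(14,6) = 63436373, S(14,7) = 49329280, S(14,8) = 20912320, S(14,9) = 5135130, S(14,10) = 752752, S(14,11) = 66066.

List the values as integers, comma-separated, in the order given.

106175395755, 37112163803, 8391004908

r15: T_15,6=6×63436373+40075035=420693273; T_15,7=7×49329280+63436373=408741333; T_15,8=8×20912320+49329280=216627840; T_15,9=9×5135130+20912320=67128490; T_15,10=10×752752+5135130=12662650; T_15,11=11×66066+752752=1479478
r16: T_16,7=7×408741333+420693273=3281882604; T_16,8=8×216627840+408741333=2141764053; T_16,9=9×67128490+216627840=820784250; T_16,10=10×12662650+67128490=193754990; T_16,11=11×1479478+12662650=28936908
r17: T_17,8=8×2141764053+3281882604=20415995028; T_17,9=9×820784250+2141764053=9528822303; T_17,10=10×193754990+820784250=2758334150; T_17,11=11×28936908+193754990=512060978
r18: T_18,9=9×9528822303+20415995028=106175395755; T_18,10=10×2758334150+9528822303=37112163803; T_18,11=11×512060978+2758334150=8391004908
Read S(18,9) = 106175395755, S(18,10) = 37112163803, S(18,11) = 8391004908.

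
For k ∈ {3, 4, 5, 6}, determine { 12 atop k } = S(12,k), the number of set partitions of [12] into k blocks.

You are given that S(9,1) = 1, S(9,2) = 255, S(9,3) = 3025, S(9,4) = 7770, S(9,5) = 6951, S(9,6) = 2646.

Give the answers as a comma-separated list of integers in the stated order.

86526, 611501, 1379400, 1323652

i=10: T(10,1)=0+1·1=1 | T(10,2)=1+2·255=511 | T(10,3)=255+3·3025=9330 | T(10,4)=3025+4·7770=34105 | T(10,5)=7770+5·6951=42525 | T(10,6)=6951+6·2646=22827
i=11: T(11,2)=1+2·511=1023 | T(11,3)=511+3·9330=28501 | T(11,4)=9330+4·34105=145750 | T(11,5)=34105+5·42525=246730 | T(11,6)=42525+6·22827=179487
i=12: T(12,3)=1023+3·28501=86526 | T(12,4)=28501+4·145750=611501 | T(12,5)=145750+5·246730=1379400 | T(12,6)=246730+6·179487=1323652
Read S(12,3) = 86526, S(12,4) = 611501, S(12,5) = 1379400, S(12,6) = 1323652.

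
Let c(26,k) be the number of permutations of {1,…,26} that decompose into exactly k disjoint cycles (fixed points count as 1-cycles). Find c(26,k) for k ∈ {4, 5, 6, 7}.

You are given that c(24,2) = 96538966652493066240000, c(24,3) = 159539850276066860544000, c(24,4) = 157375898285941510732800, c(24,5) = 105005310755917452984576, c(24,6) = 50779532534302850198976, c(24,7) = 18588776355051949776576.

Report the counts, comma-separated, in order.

102339530601744675672576000, 70874145319837672677196800, 35770355645907606826362624, 13746468217967926978680000

i=25: T(25,3)=96538966652493066240000+24·159539850276066860544000=3925495373278097719296000 | T(25,4)=159539850276066860544000+24·157375898285941510732800=3936561409138663118131200 | T(25,5)=157375898285941510732800+24·105005310755917452984576=2677503356427960382362624 | T(25,6)=105005310755917452984576+24·50779532534302850198976=1323714091579185857760000 | T(25,7)=50779532534302850198976+24·18588776355051949776576=496910165055549644836800
i=26: T(26,4)=3925495373278097719296000+25·3936561409138663118131200=102339530601744675672576000 | T(26,5)=3936561409138663118131200+25·2677503356427960382362624=70874145319837672677196800 | T(26,6)=2677503356427960382362624+25·1323714091579185857760000=35770355645907606826362624 | T(26,7)=1323714091579185857760000+25·496910165055549644836800=13746468217967926978680000
Read c(26,4) = 102339530601744675672576000, c(26,5) = 70874145319837672677196800, c(26,6) = 35770355645907606826362624, c(26,7) = 13746468217967926978680000.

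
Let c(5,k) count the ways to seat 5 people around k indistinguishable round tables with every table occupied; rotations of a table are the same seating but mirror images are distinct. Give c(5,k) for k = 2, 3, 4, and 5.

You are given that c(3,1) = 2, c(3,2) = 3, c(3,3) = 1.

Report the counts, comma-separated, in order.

50, 35, 10, 1

i=4: T(4,1)=0+3·2=6 | T(4,2)=2+3·3=11 | T(4,3)=3+3·1=6 | T(4,4)=1+3·0=1
i=5: T(5,2)=6+4·11=50 | T(5,3)=11+4·6=35 | T(5,4)=6+4·1=10 | T(5,5)=1+4·0=1
Read c(5,2) = 50, c(5,3) = 35, c(5,4) = 10, c(5,5) = 1.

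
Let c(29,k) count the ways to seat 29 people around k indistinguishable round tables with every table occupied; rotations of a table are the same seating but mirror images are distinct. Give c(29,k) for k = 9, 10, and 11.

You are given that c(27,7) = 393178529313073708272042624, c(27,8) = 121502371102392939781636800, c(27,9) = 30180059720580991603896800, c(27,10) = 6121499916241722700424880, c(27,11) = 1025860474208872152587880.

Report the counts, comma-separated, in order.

i=28: T(28,8)=393178529313073708272042624+27·121502371102392939781636800=3673742549077683082376236224 | T(28,9)=121502371102392939781636800+27·30180059720580991603896800=936363983558079713086850400 | T(28,10)=30180059720580991603896800+27·6121499916241722700424880=195460557459107504515368560 | T(28,11)=6121499916241722700424880+27·1025860474208872152587880=33819732719881270820297640
i=29: T(29,9)=3673742549077683082376236224+28·936363983558079713086850400=29891934088703915048808047424 | T(29,10)=936363983558079713086850400+28·195460557459107504515368560=6409259592413089839517170080 | T(29,11)=195460557459107504515368560+28·33819732719881270820297640=1142413073615783087483702480
Read c(29,9) = 29891934088703915048808047424, c(29,10) = 6409259592413089839517170080, c(29,11) = 1142413073615783087483702480.

29891934088703915048808047424, 6409259592413089839517170080, 1142413073615783087483702480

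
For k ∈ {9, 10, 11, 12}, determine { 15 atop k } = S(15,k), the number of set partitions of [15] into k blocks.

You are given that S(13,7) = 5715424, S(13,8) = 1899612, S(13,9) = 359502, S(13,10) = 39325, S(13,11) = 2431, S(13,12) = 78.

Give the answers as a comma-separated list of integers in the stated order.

67128490, 12662650, 1479478, 106470

[14] T[14,8]:8*1899612+5715424=20912320 · T[14,9]:9*359502+1899612=5135130 · T[14,10]:10*39325+359502=752752 · T[14,11]:11*2431+39325=66066 · T[14,12]:12*78+2431=3367
[15] T[15,9]:9*5135130+20912320=67128490 · T[15,10]:10*752752+5135130=12662650 · T[15,11]:11*66066+752752=1479478 · T[15,12]:12*3367+66066=106470
Read S(15,9) = 67128490, S(15,10) = 12662650, S(15,11) = 1479478, S(15,12) = 106470.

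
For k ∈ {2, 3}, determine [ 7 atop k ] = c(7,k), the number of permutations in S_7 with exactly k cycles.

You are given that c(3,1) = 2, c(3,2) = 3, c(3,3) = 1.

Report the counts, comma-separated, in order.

1764, 1624

r4: T_4,1=3×2+0=6; T_4,2=3×3+2=11; T_4,3=3×1+3=6
r5: T_5,1=4×6+0=24; T_5,2=4×11+6=50; T_5,3=4×6+11=35
r6: T_6,1=5×24+0=120; T_6,2=5×50+24=274; T_6,3=5×35+50=225
r7: T_7,2=6×274+120=1764; T_7,3=6×225+274=1624
Read c(7,2) = 1764, c(7,3) = 1624.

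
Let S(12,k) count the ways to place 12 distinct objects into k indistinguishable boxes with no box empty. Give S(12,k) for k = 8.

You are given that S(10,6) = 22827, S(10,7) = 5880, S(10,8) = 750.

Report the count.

@11  (11,7):5880·7+22827→63987, (11,8):750·8+5880→11880
@12  (12,8):11880·8+63987→159027
Read S(12,8) = 159027.

159027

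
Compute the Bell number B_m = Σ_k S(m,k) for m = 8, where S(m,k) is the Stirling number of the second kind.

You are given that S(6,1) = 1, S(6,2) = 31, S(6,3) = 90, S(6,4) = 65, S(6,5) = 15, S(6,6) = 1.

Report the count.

4140

r7: T_7,1=1×1+0=1; T_7,2=2×31+1=63; T_7,3=3×90+31=301; T_7,4=4×65+90=350; T_7,5=5×15+65=140; T_7,6=6×1+15=21; T_7,7=7×0+1=1
r8: T_8,1=1×1+0=1; T_8,2=2×63+1=127; T_8,3=3×301+63=966; T_8,4=4×350+301=1701; T_8,5=5×140+350=1050; T_8,6=6×21+140=266; T_8,7=7×1+21=28; T_8,8=8×0+1=1
B_8 = ΣS(8,k) = 1+127+966+1701+1050+266+28+1 = 4140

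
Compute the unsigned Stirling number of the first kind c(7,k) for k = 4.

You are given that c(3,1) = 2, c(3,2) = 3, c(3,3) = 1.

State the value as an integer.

@4  (4,1):2·3+0→6, (4,2):3·3+2→11, (4,3):1·3+3→6, (4,4):0·3+1→1
@5  (5,2):11·4+6→50, (5,3):6·4+11→35, (5,4):1·4+6→10
@6  (6,3):35·5+50→225, (6,4):10·5+35→85
@7  (7,4):85·6+225→735
Read c(7,4) = 735.

735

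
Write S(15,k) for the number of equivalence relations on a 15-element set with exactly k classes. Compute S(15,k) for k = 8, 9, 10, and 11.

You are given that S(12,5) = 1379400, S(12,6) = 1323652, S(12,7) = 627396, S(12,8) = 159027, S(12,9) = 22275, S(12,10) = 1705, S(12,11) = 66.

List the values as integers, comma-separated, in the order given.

r13: T_13,6=6×1323652+1379400=9321312; T_13,7=7×627396+1323652=5715424; T_13,8=8×159027+627396=1899612; T_13,9=9×22275+159027=359502; T_13,10=10×1705+22275=39325; T_13,11=11×66+1705=2431
r14: T_14,7=7×5715424+9321312=49329280; T_14,8=8×1899612+5715424=20912320; T_14,9=9×359502+1899612=5135130; T_14,10=10×39325+359502=752752; T_14,11=11×2431+39325=66066
r15: T_15,8=8×20912320+49329280=216627840; T_15,9=9×5135130+20912320=67128490; T_15,10=10×752752+5135130=12662650; T_15,11=11×66066+752752=1479478
Read S(15,8) = 216627840, S(15,9) = 67128490, S(15,10) = 12662650, S(15,11) = 1479478.

216627840, 67128490, 12662650, 1479478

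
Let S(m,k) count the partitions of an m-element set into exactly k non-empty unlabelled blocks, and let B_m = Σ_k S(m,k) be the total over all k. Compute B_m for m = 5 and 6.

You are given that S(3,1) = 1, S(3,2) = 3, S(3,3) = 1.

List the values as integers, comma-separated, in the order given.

[4] T[4,1]:1*1+0=1 · T[4,2]:2*3+1=7 · T[4,3]:3*1+3=6 · T[4,4]:4*0+1=1
[5] T[5,1]:1*1+0=1 · T[5,2]:2*7+1=15 · T[5,3]:3*6+7=25 · T[5,4]:4*1+6=10 · T[5,5]:5*0+1=1
[6] T[6,1]:1*1+0=1 · T[6,2]:2*15+1=31 · T[6,3]:3*25+15=90 · T[6,4]:4*10+25=65 · T[6,5]:5*1+10=15 · T[6,6]:6*0+1=1
B_5 = ΣS(5,k) = 1+15+25+10+1 = 52
B_6 = ΣS(6,k) = 1+31+90+65+15+1 = 203

52, 203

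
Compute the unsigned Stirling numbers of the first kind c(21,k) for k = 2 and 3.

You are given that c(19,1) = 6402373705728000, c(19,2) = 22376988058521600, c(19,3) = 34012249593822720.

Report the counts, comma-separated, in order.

8752948036761600000, 13803759753640704000

@20  (20,1):6402373705728000·19+0→121645100408832000, (20,2):22376988058521600·19+6402373705728000→431565146817638400, (20,3):34012249593822720·19+22376988058521600→668609730341153280
@21  (21,2):431565146817638400·20+121645100408832000→8752948036761600000, (21,3):668609730341153280·20+431565146817638400→13803759753640704000
Read c(21,2) = 8752948036761600000, c(21,3) = 13803759753640704000.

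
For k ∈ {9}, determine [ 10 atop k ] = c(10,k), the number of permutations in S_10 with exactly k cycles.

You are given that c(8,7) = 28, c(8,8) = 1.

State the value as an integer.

45

@9  (9,8):1·8+28→36, (9,9):0·8+1→1
@10  (10,9):1·9+36→45
Read c(10,9) = 45.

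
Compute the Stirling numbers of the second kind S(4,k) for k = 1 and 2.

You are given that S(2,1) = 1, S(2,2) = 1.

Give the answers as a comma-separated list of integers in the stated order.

1, 7

r3: T_3,1=1×1+0=1; T_3,2=2×1+1=3
r4: T_4,1=1×1+0=1; T_4,2=2×3+1=7
Read S(4,1) = 1, S(4,2) = 7.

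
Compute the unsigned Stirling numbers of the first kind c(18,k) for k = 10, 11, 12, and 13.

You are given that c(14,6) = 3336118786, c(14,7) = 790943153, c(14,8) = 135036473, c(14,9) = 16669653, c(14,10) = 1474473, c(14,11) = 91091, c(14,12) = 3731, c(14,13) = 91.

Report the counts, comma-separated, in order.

577924894833, 60202693980, 4853222764, 299650806

i=15: T(15,7)=3336118786+14·790943153=14409322928 | T(15,8)=790943153+14·135036473=2681453775 | T(15,9)=135036473+14·16669653=368411615 | T(15,10)=16669653+14·1474473=37312275 | T(15,11)=1474473+14·91091=2749747 | T(15,12)=91091+14·3731=143325 | T(15,13)=3731+14·91=5005
i=16: T(16,8)=14409322928+15·2681453775=54631129553 | T(16,9)=2681453775+15·368411615=8207628000 | T(16,10)=368411615+15·37312275=928095740 | T(16,11)=37312275+15·2749747=78558480 | T(16,12)=2749747+15·143325=4899622 | T(16,13)=143325+15·5005=218400
i=17: T(17,9)=54631129553+16·8207628000=185953177553 | T(17,10)=8207628000+16·928095740=23057159840 | T(17,11)=928095740+16·78558480=2185031420 | T(17,12)=78558480+16·4899622=156952432 | T(17,13)=4899622+16·218400=8394022
i=18: T(18,10)=185953177553+17·23057159840=577924894833 | T(18,11)=23057159840+17·2185031420=60202693980 | T(18,12)=2185031420+17·156952432=4853222764 | T(18,13)=156952432+17·8394022=299650806
Read c(18,10) = 577924894833, c(18,11) = 60202693980, c(18,12) = 4853222764, c(18,13) = 299650806.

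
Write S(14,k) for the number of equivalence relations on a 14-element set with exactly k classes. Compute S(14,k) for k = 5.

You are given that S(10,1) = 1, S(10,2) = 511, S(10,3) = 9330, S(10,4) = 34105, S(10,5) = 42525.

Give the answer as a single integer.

40075035

r11: T_11,2=2×511+1=1023; T_11,3=3×9330+511=28501; T_11,4=4×34105+9330=145750; T_11,5=5×42525+34105=246730
r12: T_12,3=3×28501+1023=86526; T_12,4=4×145750+28501=611501; T_12,5=5×246730+145750=1379400
r13: T_13,4=4×611501+86526=2532530; T_13,5=5×1379400+611501=7508501
r14: T_14,5=5×7508501+2532530=40075035
Read S(14,5) = 40075035.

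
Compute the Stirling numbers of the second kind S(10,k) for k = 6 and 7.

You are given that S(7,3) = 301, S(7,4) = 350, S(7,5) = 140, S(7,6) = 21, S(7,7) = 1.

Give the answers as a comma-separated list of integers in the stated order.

22827, 5880

[8] T[8,4]:4*350+301=1701 · T[8,5]:5*140+350=1050 · T[8,6]:6*21+140=266 · T[8,7]:7*1+21=28
[9] T[9,5]:5*1050+1701=6951 · T[9,6]:6*266+1050=2646 · T[9,7]:7*28+266=462
[10] T[10,6]:6*2646+6951=22827 · T[10,7]:7*462+2646=5880
Read S(10,6) = 22827, S(10,7) = 5880.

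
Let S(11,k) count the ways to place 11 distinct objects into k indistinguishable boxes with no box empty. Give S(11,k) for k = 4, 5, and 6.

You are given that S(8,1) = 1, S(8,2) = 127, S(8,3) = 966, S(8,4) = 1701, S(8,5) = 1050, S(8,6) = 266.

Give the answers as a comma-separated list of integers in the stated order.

145750, 246730, 179487

[9] T[9,2]:2*127+1=255 · T[9,3]:3*966+127=3025 · T[9,4]:4*1701+966=7770 · T[9,5]:5*1050+1701=6951 · T[9,6]:6*266+1050=2646
[10] T[10,3]:3*3025+255=9330 · T[10,4]:4*7770+3025=34105 · T[10,5]:5*6951+7770=42525 · T[10,6]:6*2646+6951=22827
[11] T[11,4]:4*34105+9330=145750 · T[11,5]:5*42525+34105=246730 · T[11,6]:6*22827+42525=179487
Read S(11,4) = 145750, S(11,5) = 246730, S(11,6) = 179487.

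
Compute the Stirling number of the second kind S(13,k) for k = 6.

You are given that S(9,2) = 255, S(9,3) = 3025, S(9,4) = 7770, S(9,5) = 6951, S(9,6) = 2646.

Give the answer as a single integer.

9321312

row 10: T[10][3]=3·3025+255=9330  T[10][4]=4·7770+3025=34105  T[10][5]=5·6951+7770=42525  T[10][6]=6·2646+6951=22827
row 11: T[11][4]=4·34105+9330=145750  T[11][5]=5·42525+34105=246730  T[11][6]=6·22827+42525=179487
row 12: T[12][5]=5·246730+145750=1379400  T[12][6]=6·179487+246730=1323652
row 13: T[13][6]=6·1323652+1379400=9321312
Read S(13,6) = 9321312.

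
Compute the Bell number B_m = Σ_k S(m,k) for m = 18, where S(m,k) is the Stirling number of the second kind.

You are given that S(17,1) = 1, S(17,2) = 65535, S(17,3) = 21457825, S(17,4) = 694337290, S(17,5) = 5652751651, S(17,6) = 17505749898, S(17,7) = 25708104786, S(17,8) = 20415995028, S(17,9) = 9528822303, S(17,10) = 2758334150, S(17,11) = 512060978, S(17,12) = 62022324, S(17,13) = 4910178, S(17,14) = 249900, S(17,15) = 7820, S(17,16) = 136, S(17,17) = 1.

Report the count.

682076806159

row 18: T[18][1]=1·1+0=1  T[18][2]=2·65535+1=131071  T[18][3]=3·21457825+65535=64439010  T[18][4]=4·694337290+21457825=2798806985  T[18][5]=5·5652751651+694337290=28958095545  T[18][6]=6·17505749898+5652751651=110687251039  T[18][7]=7·25708104786+17505749898=197462483400  T[18][8]=8·20415995028+25708104786=189036065010  T[18][9]=9·9528822303+20415995028=106175395755  T[18][10]=10·2758334150+9528822303=37112163803  T[18][11]=11·512060978+2758334150=8391004908  T[18][12]=12·62022324+512060978=1256328866  T[18][13]=13·4910178+62022324=125854638  T[18][14]=14·249900+4910178=8408778  T[18][15]=15·7820+249900=367200  T[18][16]=16·136+7820=9996  T[18][17]=17·1+136=153  T[18][18]=18·0+1=1
B_18 = ΣS(18,k) = 1+131071+64439010+2798806985+28958095545+110687251039+197462483400+189036065010+106175395755+37112163803+8391004908+1256328866+125854638+8408778+367200+9996+153+1 = 682076806159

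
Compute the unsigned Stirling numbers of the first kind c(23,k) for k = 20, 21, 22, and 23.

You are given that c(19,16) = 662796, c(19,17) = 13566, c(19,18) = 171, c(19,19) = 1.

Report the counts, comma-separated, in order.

[20] T[20,17]:19*13566+662796=920550 · T[20,18]:19*171+13566=16815 · T[20,19]:19*1+171=190 · T[20,20]:19*0+1=1
[21] T[21,18]:20*16815+920550=1256850 · T[21,19]:20*190+16815=20615 · T[21,20]:20*1+190=210 · T[21,21]:20*0+1=1
[22] T[22,19]:21*20615+1256850=1689765 · T[22,20]:21*210+20615=25025 · T[22,21]:21*1+210=231 · T[22,22]:21*0+1=1
[23] T[23,20]:22*25025+1689765=2240315 · T[23,21]:22*231+25025=30107 · T[23,22]:22*1+231=253 · T[23,23]:22*0+1=1
Read c(23,20) = 2240315, c(23,21) = 30107, c(23,22) = 253, c(23,23) = 1.

2240315, 30107, 253, 1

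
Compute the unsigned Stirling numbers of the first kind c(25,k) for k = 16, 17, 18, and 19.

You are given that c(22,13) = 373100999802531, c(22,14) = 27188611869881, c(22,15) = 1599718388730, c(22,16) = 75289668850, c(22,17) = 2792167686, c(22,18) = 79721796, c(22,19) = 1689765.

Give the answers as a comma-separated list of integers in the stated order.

i=23: T(23,14)=373100999802531+22·27188611869881=971250460939913 | T(23,15)=27188611869881+22·1599718388730=62382416421941 | T(23,16)=1599718388730+22·75289668850=3256091103430 | T(23,17)=75289668850+22·2792167686=136717357942 | T(23,18)=2792167686+22·79721796=4546047198 | T(23,19)=79721796+22·1689765=116896626
i=24: T(24,15)=971250460939913+23·62382416421941=2406046038644556 | T(24,16)=62382416421941+23·3256091103430=137272511800831 | T(24,17)=3256091103430+23·136717357942=6400590336096 | T(24,18)=136717357942+23·4546047198=241276443496 | T(24,19)=4546047198+23·116896626=7234669596
i=25: T(25,16)=2406046038644556+24·137272511800831=5700586321864500 | T(25,17)=137272511800831+24·6400590336096=290886679867135 | T(25,18)=6400590336096+24·241276443496=12191224980000 | T(25,19)=241276443496+24·7234669596=414908513800
Read c(25,16) = 5700586321864500, c(25,17) = 290886679867135, c(25,18) = 12191224980000, c(25,19) = 414908513800.

5700586321864500, 290886679867135, 12191224980000, 414908513800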